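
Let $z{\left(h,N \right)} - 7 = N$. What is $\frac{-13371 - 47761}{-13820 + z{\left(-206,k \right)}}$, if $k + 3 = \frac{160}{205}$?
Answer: $\frac{626603}{141606} \approx 4.425$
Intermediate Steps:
$k = - \frac{91}{41}$ ($k = -3 + \frac{160}{205} = -3 + 160 \cdot \frac{1}{205} = -3 + \frac{32}{41} = - \frac{91}{41} \approx -2.2195$)
$z{\left(h,N \right)} = 7 + N$
$\frac{-13371 - 47761}{-13820 + z{\left(-206,k \right)}} = \frac{-13371 - 47761}{-13820 + \left(7 - \frac{91}{41}\right)} = - \frac{61132}{-13820 + \frac{196}{41}} = - \frac{61132}{- \frac{566424}{41}} = \left(-61132\right) \left(- \frac{41}{566424}\right) = \frac{626603}{141606}$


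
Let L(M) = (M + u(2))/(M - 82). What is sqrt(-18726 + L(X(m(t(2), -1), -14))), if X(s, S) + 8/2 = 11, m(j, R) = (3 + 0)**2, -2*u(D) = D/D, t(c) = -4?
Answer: I*sqrt(16853478)/30 ≈ 136.84*I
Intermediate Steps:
u(D) = -1/2 (u(D) = -D/(2*D) = -1/2*1 = -1/2)
m(j, R) = 9 (m(j, R) = 3**2 = 9)
X(s, S) = 7 (X(s, S) = -4 + 11 = 7)
L(M) = (-1/2 + M)/(-82 + M) (L(M) = (M - 1/2)/(M - 82) = (-1/2 + M)/(-82 + M))
sqrt(-18726 + L(X(m(t(2), -1), -14))) = sqrt(-18726 + (-1/2 + 7)/(-82 + 7)) = sqrt(-18726 + (13/2)/(-75)) = sqrt(-18726 - 1/75*13/2) = sqrt(-18726 - 13/150) = sqrt(-2808913/150) = I*sqrt(16853478)/30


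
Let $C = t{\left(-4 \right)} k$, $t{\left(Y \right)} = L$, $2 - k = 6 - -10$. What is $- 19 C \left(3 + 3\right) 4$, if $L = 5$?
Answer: $31920$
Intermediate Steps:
$k = -14$ ($k = 2 - \left(6 - -10\right) = 2 - \left(6 + 10\right) = 2 - 16 = -14$)
$t{\left(Y \right)} = 5$
$C = -70$ ($C = 5 \left(-14\right) = -70$)
$- 19 C \left(3 + 3\right) 4 = \left(-19\right) \left(-70\right) \left(3 + 3\right) 4 = 1330 \cdot 6 \cdot 4 = 1330 \cdot 24 = 31920$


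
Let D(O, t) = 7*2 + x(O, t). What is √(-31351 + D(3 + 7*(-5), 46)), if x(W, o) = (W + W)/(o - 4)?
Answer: I*√13820289/21 ≈ 177.03*I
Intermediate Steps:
x(W, o) = 2*W/(-4 + o) (x(W, o) = (2*W)/(-4 + o) = 2*W/(-4 + o))
D(O, t) = 14 + 2*O/(-4 + t) (D(O, t) = 7*2 + 2*O/(-4 + t) = 14 + 2*O/(-4 + t))
√(-31351 + D(3 + 7*(-5), 46)) = √(-31351 + 2*(-28 + (3 + 7*(-5)) + 7*46)/(-4 + 46)) = √(-31351 + 2*(-28 + (3 - 35) + 322)/42) = √(-31351 + 2*(1/42)*(-28 - 32 + 322)) = √(-31351 + 2*(1/42)*262) = √(-31351 + 262/21) = √(-658109/21) = I*√13820289/21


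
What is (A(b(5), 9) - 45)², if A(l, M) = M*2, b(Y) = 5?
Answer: 729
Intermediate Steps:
A(l, M) = 2*M
(A(b(5), 9) - 45)² = (2*9 - 45)² = (18 - 45)² = (-27)² = 729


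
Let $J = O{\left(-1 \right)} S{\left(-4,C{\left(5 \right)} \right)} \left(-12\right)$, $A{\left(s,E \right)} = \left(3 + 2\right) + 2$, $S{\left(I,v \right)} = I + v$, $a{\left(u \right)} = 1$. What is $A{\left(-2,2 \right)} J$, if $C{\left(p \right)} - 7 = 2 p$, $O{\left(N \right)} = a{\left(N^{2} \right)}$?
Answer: $-1092$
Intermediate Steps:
$O{\left(N \right)} = 1$
$C{\left(p \right)} = 7 + 2 p$
$A{\left(s,E \right)} = 7$ ($A{\left(s,E \right)} = 5 + 2 = 7$)
$J = -156$ ($J = 1 \left(-4 + \left(7 + 2 \cdot 5\right)\right) \left(-12\right) = 1 \left(-4 + \left(7 + 10\right)\right) \left(-12\right) = 1 \left(-4 + 17\right) \left(-12\right) = 1 \cdot 13 \left(-12\right) = 13 \left(-12\right) = -156$)
$A{\left(-2,2 \right)} J = 7 \left(-156\right) = -1092$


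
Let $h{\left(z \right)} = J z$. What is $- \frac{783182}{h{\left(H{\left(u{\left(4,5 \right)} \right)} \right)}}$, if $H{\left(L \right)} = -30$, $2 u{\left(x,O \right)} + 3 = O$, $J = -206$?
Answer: $- \frac{391591}{3090} \approx -126.73$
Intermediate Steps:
$u{\left(x,O \right)} = - \frac{3}{2} + \frac{O}{2}$
$h{\left(z \right)} = - 206 z$
$- \frac{783182}{h{\left(H{\left(u{\left(4,5 \right)} \right)} \right)}} = - \frac{783182}{\left(-206\right) \left(-30\right)} = - \frac{783182}{6180} = \left(-783182\right) \frac{1}{6180} = - \frac{391591}{3090}$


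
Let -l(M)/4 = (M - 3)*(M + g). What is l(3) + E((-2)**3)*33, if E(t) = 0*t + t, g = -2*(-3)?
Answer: -264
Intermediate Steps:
g = 6
E(t) = t (E(t) = 0 + t = t)
l(M) = -4*(-3 + M)*(6 + M) (l(M) = -4*(M - 3)*(M + 6) = -4*(-3 + M)*(6 + M))
l(3) + E((-2)**3)*33 = (72 - 12*3 - 4*3**2) + (-2)**3*33 = (72 - 36 - 4*9) - 8*33 = (72 - 36 - 36) - 264 = 0 - 264 = -264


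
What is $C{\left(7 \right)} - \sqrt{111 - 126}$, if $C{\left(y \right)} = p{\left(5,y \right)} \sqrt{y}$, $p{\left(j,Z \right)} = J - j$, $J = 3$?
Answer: $- 2 \sqrt{7} - i \sqrt{15} \approx -5.2915 - 3.873 i$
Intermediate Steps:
$p{\left(j,Z \right)} = 3 - j$
$C{\left(y \right)} = - 2 \sqrt{y}$ ($C{\left(y \right)} = \left(3 - 5\right) \sqrt{y} = - 2 \sqrt{y}$)
$C{\left(7 \right)} - \sqrt{111 - 126} = - 2 \sqrt{7} - \sqrt{111 - 126} = - 2 \sqrt{7} - \sqrt{-15} = - 2 \sqrt{7} - i \sqrt{15}$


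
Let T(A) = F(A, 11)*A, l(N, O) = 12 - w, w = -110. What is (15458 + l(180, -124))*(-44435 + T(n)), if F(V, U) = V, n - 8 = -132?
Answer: -452739220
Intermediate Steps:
n = -124 (n = 8 - 132 = -124)
l(N, O) = 122 (l(N, O) = 12 - 1*(-110) = 12 + 110 = 122)
T(A) = A**2 (T(A) = A*A = A**2)
(15458 + l(180, -124))*(-44435 + T(n)) = (15458 + 122)*(-44435 + (-124)**2) = 15580*(-44435 + 15376) = 15580*(-29059) = -452739220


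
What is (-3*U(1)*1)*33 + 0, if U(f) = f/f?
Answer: -99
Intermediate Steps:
U(f) = 1
(-3*U(1)*1)*33 + 0 = (-3*1*1)*33 + 0 = -3*1*33 + 0 = -3*33 + 0 = -99 + 0 = -99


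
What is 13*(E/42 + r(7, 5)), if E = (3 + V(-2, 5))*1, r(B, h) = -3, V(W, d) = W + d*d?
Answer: -650/21 ≈ -30.952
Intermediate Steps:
V(W, d) = W + d²
E = 26 (E = (3 + (-2 + 5²))*1 = (3 + (-2 + 25))*1 = (3 + 23)*1 = 26*1 = 26)
13*(E/42 + r(7, 5)) = 13*(26/42 - 3) = 13*(26*(1/42) - 3) = 13*(13/21 - 3) = 13*(-50/21) = -650/21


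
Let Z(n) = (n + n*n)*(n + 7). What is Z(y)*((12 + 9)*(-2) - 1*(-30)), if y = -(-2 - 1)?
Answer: -1440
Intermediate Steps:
y = 3 (y = -1*(-3) = 3)
Z(n) = (7 + n)*(n + n**2) (Z(n) = (n + n**2)*(7 + n) = (7 + n)*(n + n**2))
Z(y)*((12 + 9)*(-2) - 1*(-30)) = (3*(7 + 3**2 + 8*3))*((12 + 9)*(-2) - 1*(-30)) = (3*(7 + 9 + 24))*(21*(-2) + 30) = (3*40)*(-42 + 30) = 120*(-12) = -1440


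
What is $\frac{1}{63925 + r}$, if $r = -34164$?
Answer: $\frac{1}{29761} \approx 3.3601 \cdot 10^{-5}$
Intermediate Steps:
$\frac{1}{63925 + r} = \frac{1}{63925 - 34164} = \frac{1}{29761}$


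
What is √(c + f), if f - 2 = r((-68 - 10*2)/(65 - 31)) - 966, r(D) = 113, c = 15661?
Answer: √14810 ≈ 121.70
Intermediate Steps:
f = -851 (f = 2 + (113 - 966) = 2 - 853 = -851)
√(c + f) = √(15661 - 851) = √14810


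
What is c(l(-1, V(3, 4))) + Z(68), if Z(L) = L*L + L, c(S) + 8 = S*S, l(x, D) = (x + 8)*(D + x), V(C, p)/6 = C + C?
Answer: 64709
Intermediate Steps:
V(C, p) = 12*C (V(C, p) = 6*(C + C) = 6*(2*C) = 12*C)
l(x, D) = (8 + x)*(D + x)
c(S) = -8 + S² (c(S) = -8 + S*S = -8 + S²)
Z(L) = L + L² (Z(L) = L² + L = L + L²)
c(l(-1, V(3, 4))) + Z(68) = (-8 + ((-1)² + 8*(12*3) + 8*(-1) + (12*3)*(-1))²) + 68*(1 + 68) = (-8 + (1 + 8*36 - 8 + 36*(-1))²) + 68*69 = (-8 + (1 + 288 - 8 - 36)²) + 4692 = (-8 + 245²) + 4692 = (-8 + 60025) + 4692 = 60017 + 4692 = 64709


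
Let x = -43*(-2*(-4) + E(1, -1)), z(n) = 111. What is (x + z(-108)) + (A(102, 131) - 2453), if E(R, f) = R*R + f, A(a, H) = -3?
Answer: -2689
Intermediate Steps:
E(R, f) = f + R**2 (E(R, f) = R**2 + f = f + R**2)
x = -344 (x = -43*(-2*(-4) + (-1 + 1**2)) = -43*(8 + (-1 + 1)) = -43*(8 + 0) = -43*8 = -344)
(x + z(-108)) + (A(102, 131) - 2453) = (-344 + 111) + (-3 - 2453) = -233 - 2456 = -2689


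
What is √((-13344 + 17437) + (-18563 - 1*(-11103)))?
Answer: I*√3367 ≈ 58.026*I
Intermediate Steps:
√((-13344 + 17437) + (-18563 - 1*(-11103))) = √(4093 + (-18563 + 11103)) = √(4093 - 7460) = √(-3367) = I*√3367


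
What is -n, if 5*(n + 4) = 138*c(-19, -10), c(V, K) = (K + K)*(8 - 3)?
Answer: 2764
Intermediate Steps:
c(V, K) = 10*K (c(V, K) = (2*K)*5 = 10*K)
n = -2764 (n = -4 + (138*(10*(-10)))/5 = -4 + (138*(-100))/5 = -4 + (⅕)*(-13800) = -4 - 2760 = -2764)
-n = -1*(-2764) = 2764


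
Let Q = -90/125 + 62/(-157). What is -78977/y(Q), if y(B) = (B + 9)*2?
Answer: -309984725/61898 ≈ -5008.0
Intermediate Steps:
Q = -4376/3925 (Q = -90*1/125 + 62*(-1/157) = -18/25 - 62/157 = -4376/3925 ≈ -1.1149)
y(B) = 18 + 2*B (y(B) = (9 + B)*2 = 18 + 2*B)
-78977/y(Q) = -78977/(18 + 2*(-4376/3925)) = -78977/(18 - 8752/3925) = -78977/61898/3925 = -78977*3925/61898 = -309984725/61898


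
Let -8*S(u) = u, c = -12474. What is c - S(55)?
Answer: -99737/8 ≈ -12467.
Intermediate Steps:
S(u) = -u/8
c - S(55) = -12474 - (-1)*55/8 = -12474 - 1*(-55/8) = -12474 + 55/8 = -99737/8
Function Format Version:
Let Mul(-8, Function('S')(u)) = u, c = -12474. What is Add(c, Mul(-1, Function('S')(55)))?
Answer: Rational(-99737, 8) ≈ -12467.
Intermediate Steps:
Function('S')(u) = Mul(Rational(-1, 8), u)
Add(c, Mul(-1, Function('S')(55))) = Add(-12474, Mul(-1, Mul(Rational(-1, 8), 55))) = Add(-12474, Mul(-1, Rational(-55, 8))) = Add(-12474, Rational(55, 8)) = Rational(-99737, 8)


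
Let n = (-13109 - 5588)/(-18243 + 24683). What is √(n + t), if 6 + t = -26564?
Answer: I*√5622826330/460 ≈ 163.01*I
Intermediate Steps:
t = -26570 (t = -6 - 26564 = -26570)
n = -2671/920 (n = -18697/6440 = -18697*1/6440 = -2671/920 ≈ -2.9033)
√(n + t) = √(-2671/920 - 26570) = √(-24447071/920) = I*√5622826330/460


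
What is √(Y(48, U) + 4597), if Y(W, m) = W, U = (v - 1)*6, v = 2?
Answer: √4645 ≈ 68.154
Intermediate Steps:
U = 6 (U = (2 - 1)*6 = 1*6 = 6)
√(Y(48, U) + 4597) = √(48 + 4597) = √4645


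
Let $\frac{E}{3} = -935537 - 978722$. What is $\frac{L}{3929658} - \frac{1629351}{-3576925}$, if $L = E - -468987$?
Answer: $- \frac{2076859850632}{2342681990275} \approx -0.88653$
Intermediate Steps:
$E = -5742777$ ($E = 3 \left(-935537 - 978722\right) = 3 \left(-1914259\right) = -5742777$)
$L = -5273790$ ($L = -5742777 - -468987 = -5742777 + 468987 = -5273790$)
$\frac{L}{3929658} - \frac{1629351}{-3576925} = - \frac{5273790}{3929658} - \frac{1629351}{-3576925} = \left(-5273790\right) \frac{1}{3929658} - - \frac{1629351}{3576925} = - \frac{878965}{654943} + \frac{1629351}{3576925} = - \frac{2076859850632}{2342681990275}$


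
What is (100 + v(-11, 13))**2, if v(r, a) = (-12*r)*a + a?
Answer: 3345241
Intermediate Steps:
v(r, a) = a - 12*a*r (v(r, a) = -12*a*r + a = a - 12*a*r)
(100 + v(-11, 13))**2 = (100 + 13*(1 - 12*(-11)))**2 = (100 + 13*(1 + 132))**2 = (100 + 13*133)**2 = (100 + 1729)**2 = 1829**2 = 3345241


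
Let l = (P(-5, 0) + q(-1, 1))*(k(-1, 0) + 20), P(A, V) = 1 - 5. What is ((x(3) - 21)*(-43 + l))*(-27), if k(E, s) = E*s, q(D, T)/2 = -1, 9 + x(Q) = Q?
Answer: -118827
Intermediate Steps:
x(Q) = -9 + Q
P(A, V) = -4
q(D, T) = -2 (q(D, T) = 2*(-1) = -2)
l = -120 (l = (-4 - 2)*(-1*0 + 20) = -6*(0 + 20) = -6*20 = -120)
((x(3) - 21)*(-43 + l))*(-27) = (((-9 + 3) - 21)*(-43 - 120))*(-27) = ((-6 - 21)*(-163))*(-27) = -27*(-163)*(-27) = 4401*(-27) = -118827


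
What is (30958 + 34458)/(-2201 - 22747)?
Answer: -16354/6237 ≈ -2.6221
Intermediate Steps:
(30958 + 34458)/(-2201 - 22747) = 65416/(-24948) = 65416*(-1/24948) = -16354/6237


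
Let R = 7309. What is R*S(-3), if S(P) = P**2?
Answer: 65781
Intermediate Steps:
R*S(-3) = 7309*(-3)**2 = 7309*9 = 65781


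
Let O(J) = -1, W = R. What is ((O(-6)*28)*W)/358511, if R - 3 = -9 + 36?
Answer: -840/358511 ≈ -0.0023430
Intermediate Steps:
R = 30 (R = 3 + (-9 + 36) = 3 + 27 = 30)
W = 30
((O(-6)*28)*W)/358511 = (-1*28*30)/358511 = -28*30*(1/358511) = -840*1/358511 = -840/358511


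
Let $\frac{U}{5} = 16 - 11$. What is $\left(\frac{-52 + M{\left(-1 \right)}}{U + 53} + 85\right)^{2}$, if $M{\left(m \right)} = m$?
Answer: $\frac{43256929}{6084} \approx 7109.9$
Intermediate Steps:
$U = 25$ ($U = 5 \left(16 - 11\right) = 5 \cdot 5 = 25$)
$\left(\frac{-52 + M{\left(-1 \right)}}{U + 53} + 85\right)^{2} = \left(\frac{-52 - 1}{25 + 53} + 85\right)^{2} = \left(- \frac{53}{78} + 85\right)^{2} = \left(\frac{6577}{78}\right)^{2} = \frac{43256929}{6084}$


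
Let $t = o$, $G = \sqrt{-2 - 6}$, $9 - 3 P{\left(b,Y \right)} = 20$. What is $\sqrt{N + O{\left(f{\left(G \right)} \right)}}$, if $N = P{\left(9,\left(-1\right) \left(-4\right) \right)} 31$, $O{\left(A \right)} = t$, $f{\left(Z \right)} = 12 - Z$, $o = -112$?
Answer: $\frac{i \sqrt{2031}}{3} \approx 15.022 i$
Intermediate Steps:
$P{\left(b,Y \right)} = - \frac{11}{3}$ ($P{\left(b,Y \right)} = 3 - \frac{20}{3} = - \frac{11}{3}$)
$G = 2 i \sqrt{2}$ ($G = \sqrt{-8} = 2 i \sqrt{2} \approx 2.8284 i$)
$t = -112$
$O{\left(A \right)} = -112$
$N = - \frac{341}{3}$ ($N = \left(- \frac{11}{3}\right) 31 = - \frac{341}{3} \approx -113.67$)
$\sqrt{N + O{\left(f{\left(G \right)} \right)}} = \sqrt{- \frac{341}{3} - 112} = \sqrt{- \frac{677}{3}} = \frac{i \sqrt{2031}}{3}$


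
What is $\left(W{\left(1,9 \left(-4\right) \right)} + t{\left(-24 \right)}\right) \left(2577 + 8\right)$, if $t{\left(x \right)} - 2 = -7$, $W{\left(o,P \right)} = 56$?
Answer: $131835$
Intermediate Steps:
$t{\left(x \right)} = -5$ ($t{\left(x \right)} = 2 - 7 = -5$)
$\left(W{\left(1,9 \left(-4\right) \right)} + t{\left(-24 \right)}\right) \left(2577 + 8\right) = \left(56 - 5\right) \left(2577 + 8\right) = 51 \cdot 2585 = 131835$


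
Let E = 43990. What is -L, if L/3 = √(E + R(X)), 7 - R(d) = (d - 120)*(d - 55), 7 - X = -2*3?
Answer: -3*√39503 ≈ -596.26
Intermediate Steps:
X = 13 (X = 7 - (-2)*3 = 7 - 1*(-6) = 7 + 6 = 13)
R(d) = 7 - (-120 + d)*(-55 + d) (R(d) = 7 - (d - 120)*(d - 55) = 7 - (-120 + d)*(-55 + d))
L = 3*√39503 (L = 3*√(43990 + (-6593 - 1*13² + 175*13)) = 3*√(43990 + (-6593 - 1*169 + 2275)) = 3*√(43990 + (-6593 - 169 + 2275)) = 3*√(43990 - 4487) = 3*√39503 ≈ 596.26)
-L = -3*√39503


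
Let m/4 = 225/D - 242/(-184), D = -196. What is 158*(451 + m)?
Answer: 80426898/1127 ≈ 71364.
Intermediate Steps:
m = 754/1127 (m = 4*(225/(-196) - 242/(-184)) = 4*(225*(-1/196) - 242*(-1/184)) = 4*(-225/196 + 121/92) = 4*(377/2254) = 754/1127 ≈ 0.66903)
158*(451 + m) = 158*(451 + 754/1127) = 158*(509031/1127) = 80426898/1127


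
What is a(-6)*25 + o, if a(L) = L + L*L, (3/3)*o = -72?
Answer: 678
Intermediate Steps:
o = -72
a(L) = L + L**2
a(-6)*25 + o = -6*(1 - 6)*25 - 72 = -6*(-5)*25 - 72 = 30*25 - 72 = 750 - 72 = 678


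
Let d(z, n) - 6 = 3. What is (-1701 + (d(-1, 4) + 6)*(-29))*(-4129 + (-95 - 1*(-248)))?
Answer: 8492736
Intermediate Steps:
d(z, n) = 9 (d(z, n) = 6 + 3 = 9)
(-1701 + (d(-1, 4) + 6)*(-29))*(-4129 + (-95 - 1*(-248))) = (-1701 + (9 + 6)*(-29))*(-4129 + (-95 - 1*(-248))) = (-1701 + 15*(-29))*(-4129 + (-95 + 248)) = (-1701 - 435)*(-4129 + 153) = -2136*(-3976) = 8492736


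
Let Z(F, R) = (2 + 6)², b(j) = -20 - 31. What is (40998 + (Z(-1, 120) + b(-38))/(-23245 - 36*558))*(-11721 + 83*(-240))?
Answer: -56212334962761/43333 ≈ -1.2972e+9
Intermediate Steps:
b(j) = -51
Z(F, R) = 64 (Z(F, R) = 8² = 64)
(40998 + (Z(-1, 120) + b(-38))/(-23245 - 36*558))*(-11721 + 83*(-240)) = (40998 + (64 - 51)/(-23245 - 36*558))*(-11721 + 83*(-240)) = (40998 + 13/(-23245 - 20088))*(-11721 - 19920) = (40998 + 13/(-43333))*(-31641) = (40998 + 13*(-1/43333))*(-31641) = (40998 - 13/43333)*(-31641) = (1776566321/43333)*(-31641) = -56212334962761/43333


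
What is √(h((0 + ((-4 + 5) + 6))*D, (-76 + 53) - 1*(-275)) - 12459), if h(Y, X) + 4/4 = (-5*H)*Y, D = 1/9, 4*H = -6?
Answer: 35*I*√366/6 ≈ 111.6*I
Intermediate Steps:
H = -3/2 (H = (¼)*(-6) = -3/2 ≈ -1.5000)
D = ⅑ ≈ 0.11111
h(Y, X) = -1 + 15*Y/2 (h(Y, X) = -1 + (-5*(-3/2))*Y = -1 + 15*Y/2)
√(h((0 + ((-4 + 5) + 6))*D, (-76 + 53) - 1*(-275)) - 12459) = √((-1 + 15*((0 + ((-4 + 5) + 6))*(⅑))/2) - 12459) = √((-1 + 15*((0 + (1 + 6))*(⅑))/2) - 12459) = √((-1 + 15*((0 + 7)*(⅑))/2) - 12459) = √((-1 + 15*(7*(⅑))/2) - 12459) = √((-1 + (15/2)*(7/9)) - 12459) = √((-1 + 35/6) - 12459) = √(29/6 - 12459) = √(-74725/6) = 35*I*√366/6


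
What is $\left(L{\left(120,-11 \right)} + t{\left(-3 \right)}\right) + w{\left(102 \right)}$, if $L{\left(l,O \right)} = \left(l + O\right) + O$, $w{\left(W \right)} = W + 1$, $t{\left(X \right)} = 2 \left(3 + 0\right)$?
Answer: $207$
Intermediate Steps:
$t{\left(X \right)} = 6$ ($t{\left(X \right)} = 2 \cdot 3 = 6$)
$w{\left(W \right)} = 1 + W$
$L{\left(l,O \right)} = l + 2 O$ ($L{\left(l,O \right)} = \left(O + l\right) + O = l + 2 O$)
$\left(L{\left(120,-11 \right)} + t{\left(-3 \right)}\right) + w{\left(102 \right)} = \left(\left(120 + 2 \left(-11\right)\right) + 6\right) + \left(1 + 102\right) = \left(\left(120 - 22\right) + 6\right) + 103 = \left(98 + 6\right) + 103 = 104 + 103 = 207$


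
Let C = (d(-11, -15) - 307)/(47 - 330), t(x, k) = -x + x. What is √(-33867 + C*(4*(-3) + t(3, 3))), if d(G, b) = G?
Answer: 3*I*√301494899/283 ≈ 184.07*I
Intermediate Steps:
t(x, k) = 0
C = 318/283 (C = (-11 - 307)/(47 - 330) = -318/(-283) = -318*(-1/283) = 318/283 ≈ 1.1237)
√(-33867 + C*(4*(-3) + t(3, 3))) = √(-33867 + 318*(4*(-3) + 0)/283) = √(-33867 + 318*(-12 + 0)/283) = √(-33867 + (318/283)*(-12)) = √(-33867 - 3816/283) = √(-9588177/283) = 3*I*√301494899/283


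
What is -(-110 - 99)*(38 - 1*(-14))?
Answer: 10868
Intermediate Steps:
-(-110 - 99)*(38 - 1*(-14)) = -(-209)*(38 + 14) = -(-209)*52 = -1*(-10868) = 10868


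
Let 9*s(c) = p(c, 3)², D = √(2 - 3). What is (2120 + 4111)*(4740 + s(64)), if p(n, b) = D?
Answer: 88602743/3 ≈ 2.9534e+7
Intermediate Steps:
D = I (D = √(-1) = I ≈ 1.0*I)
p(n, b) = I
s(c) = -⅑ (s(c) = I²/9 = (⅑)*(-1) = -⅑)
(2120 + 4111)*(4740 + s(64)) = (2120 + 4111)*(4740 - ⅑) = 6231*(42659/9) = 88602743/3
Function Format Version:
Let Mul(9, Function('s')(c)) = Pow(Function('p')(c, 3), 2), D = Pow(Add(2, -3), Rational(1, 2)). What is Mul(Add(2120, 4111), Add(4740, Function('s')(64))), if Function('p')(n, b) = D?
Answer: Rational(88602743, 3) ≈ 2.9534e+7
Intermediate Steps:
D = I (D = Pow(-1, Rational(1, 2)) = I ≈ Mul(1.0000, I))
Function('p')(n, b) = I
Function('s')(c) = Rational(-1, 9) (Function('s')(c) = Mul(Rational(1, 9), Pow(I, 2)) = Mul(Rational(1, 9), -1) = Rational(-1, 9))
Mul(Add(2120, 4111), Add(4740, Function('s')(64))) = Mul(Add(2120, 4111), Add(4740, Rational(-1, 9))) = Mul(6231, Rational(42659, 9)) = Rational(88602743, 3)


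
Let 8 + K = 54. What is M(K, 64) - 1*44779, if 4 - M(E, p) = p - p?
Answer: -44775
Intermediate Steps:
K = 46 (K = -8 + 54 = 46)
M(E, p) = 4 (M(E, p) = 4 - (p - p) = 4 - 1*0 = 4 + 0 = 4)
M(K, 64) - 1*44779 = 4 - 1*44779 = 4 - 44779 = -44775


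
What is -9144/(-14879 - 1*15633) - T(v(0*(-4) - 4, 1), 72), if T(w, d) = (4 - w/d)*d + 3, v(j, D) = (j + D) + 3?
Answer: -1108731/3814 ≈ -290.70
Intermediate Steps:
v(j, D) = 3 + D + j (v(j, D) = (D + j) + 3 = 3 + D + j)
T(w, d) = 3 + d*(4 - w/d) (T(w, d) = (4 - w/d)*d + 3 = d*(4 - w/d) + 3 = 3 + d*(4 - w/d))
-9144/(-14879 - 1*15633) - T(v(0*(-4) - 4, 1), 72) = -9144/(-14879 - 1*15633) - (3 - (3 + 1 + (0*(-4) - 4)) + 4*72) = -9144/(-14879 - 15633) - (3 - (3 + 1 + (0 - 4)) + 288) = -9144/(-30512) - (3 - (3 + 1 - 4) + 288) = -9144*(-1/30512) - (3 - 1*0 + 288) = 1143/3814 - (3 + 0 + 288) = 1143/3814 - 1*291 = 1143/3814 - 291 = -1108731/3814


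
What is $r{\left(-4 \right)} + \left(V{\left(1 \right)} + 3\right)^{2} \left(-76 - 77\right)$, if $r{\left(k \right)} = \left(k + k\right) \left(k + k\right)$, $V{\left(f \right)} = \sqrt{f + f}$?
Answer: $-1619 - 918 \sqrt{2} \approx -2917.3$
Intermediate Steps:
$V{\left(f \right)} = \sqrt{2} \sqrt{f}$ ($V{\left(f \right)} = \sqrt{2 f} = \sqrt{2} \sqrt{f}$)
$r{\left(k \right)} = 4 k^{2}$ ($r{\left(k \right)} = 2 k 2 k = 4 k^{2}$)
$r{\left(-4 \right)} + \left(V{\left(1 \right)} + 3\right)^{2} \left(-76 - 77\right) = 4 \left(-4\right)^{2} + \left(\sqrt{2} \sqrt{1} + 3\right)^{2} \left(-76 - 77\right) = 4 \cdot 16 + \left(\sqrt{2} \cdot 1 + 3\right)^{2} \left(-153\right) = 64 + \left(\sqrt{2} + 3\right)^{2} \left(-153\right) = 64 + \left(3 + \sqrt{2}\right)^{2} \left(-153\right) = 64 - 153 \left(3 + \sqrt{2}\right)^{2}$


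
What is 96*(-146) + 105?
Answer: -13911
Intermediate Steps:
96*(-146) + 105 = -14016 + 105 = -13911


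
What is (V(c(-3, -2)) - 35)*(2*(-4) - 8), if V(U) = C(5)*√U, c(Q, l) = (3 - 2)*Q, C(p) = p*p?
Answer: 560 - 400*I*√3 ≈ 560.0 - 692.82*I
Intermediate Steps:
C(p) = p²
c(Q, l) = Q (c(Q, l) = 1*Q = Q)
V(U) = 25*√U (V(U) = 5²*√U = 25*√U)
(V(c(-3, -2)) - 35)*(2*(-4) - 8) = (25*√(-3) - 35)*(2*(-4) - 8) = (25*(I*√3) - 35)*(-8 - 8) = (25*I*√3 - 35)*(-16) = (-35 + 25*I*√3)*(-16) = 560 - 400*I*√3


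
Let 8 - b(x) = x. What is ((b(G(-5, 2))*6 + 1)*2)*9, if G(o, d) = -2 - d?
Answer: 1314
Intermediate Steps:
b(x) = 8 - x
((b(G(-5, 2))*6 + 1)*2)*9 = (((8 - (-2 - 1*2))*6 + 1)*2)*9 = (((8 - (-2 - 2))*6 + 1)*2)*9 = (((8 - 1*(-4))*6 + 1)*2)*9 = (((8 + 4)*6 + 1)*2)*9 = ((12*6 + 1)*2)*9 = ((72 + 1)*2)*9 = (73*2)*9 = 146*9 = 1314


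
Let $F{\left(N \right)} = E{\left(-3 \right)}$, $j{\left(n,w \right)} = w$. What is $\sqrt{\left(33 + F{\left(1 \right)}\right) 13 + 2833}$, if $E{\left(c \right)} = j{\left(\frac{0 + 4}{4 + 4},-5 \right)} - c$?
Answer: $2 \sqrt{809} \approx 56.886$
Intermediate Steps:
$E{\left(c \right)} = -5 - c$
$F{\left(N \right)} = -2$ ($F{\left(N \right)} = -5 - -3 = -5 + 3 = -2$)
$\sqrt{\left(33 + F{\left(1 \right)}\right) 13 + 2833} = \sqrt{\left(33 - 2\right) 13 + 2833} = \sqrt{31 \cdot 13 + 2833} = \sqrt{403 + 2833} = \sqrt{3236} = 2 \sqrt{809}$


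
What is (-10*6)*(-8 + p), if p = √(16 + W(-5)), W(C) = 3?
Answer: 480 - 60*√19 ≈ 218.47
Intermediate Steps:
p = √19 (p = √(16 + 3) = √19 ≈ 4.3589)
(-10*6)*(-8 + p) = (-10*6)*(-8 + √19) = -60*(-8 + √19) = 480 - 60*√19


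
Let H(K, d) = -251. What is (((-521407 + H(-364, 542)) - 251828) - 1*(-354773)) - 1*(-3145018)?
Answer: 2726305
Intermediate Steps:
(((-521407 + H(-364, 542)) - 251828) - 1*(-354773)) - 1*(-3145018) = (((-521407 - 251) - 251828) - 1*(-354773)) - 1*(-3145018) = ((-521658 - 251828) + 354773) + 3145018 = (-773486 + 354773) + 3145018 = -418713 + 3145018 = 2726305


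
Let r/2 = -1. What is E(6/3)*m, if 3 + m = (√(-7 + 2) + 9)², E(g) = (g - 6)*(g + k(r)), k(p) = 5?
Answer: -2044 - 504*I*√5 ≈ -2044.0 - 1127.0*I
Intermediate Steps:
r = -2 (r = 2*(-1) = -2)
E(g) = (-6 + g)*(5 + g) (E(g) = (g - 6)*(g + 5) = (-6 + g)*(5 + g))
m = -3 + (9 + I*√5)² (m = -3 + (√(-7 + 2) + 9)² = -3 + (√(-5) + 9)² = -3 + (I*√5 + 9)² = -3 + (9 + I*√5)² ≈ 73.0 + 40.249*I)
E(6/3)*m = (-30 + (6/3)² - 6/3)*(73 + 18*I*√5) = (-30 + (6*(⅓))² - 6/3)*(73 + 18*I*√5) = (-30 + 2² - 1*2)*(73 + 18*I*√5) = (-30 + 4 - 2)*(73 + 18*I*√5) = -28*(73 + 18*I*√5) = -2044 - 504*I*√5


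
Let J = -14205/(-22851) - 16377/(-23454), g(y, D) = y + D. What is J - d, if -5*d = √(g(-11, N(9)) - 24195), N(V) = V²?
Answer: 26199811/19849902 + I*√965 ≈ 1.3199 + 31.064*I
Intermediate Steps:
g(y, D) = D + y
J = 26199811/19849902 (J = -14205*(-1/22851) - 16377*(-1/23454) = 4735/7617 + 5459/7818 = 26199811/19849902 ≈ 1.3199)
d = -I*√965 (d = -√((9² - 11) - 24195)/5 = -√((81 - 11) - 24195)/5 = -√(70 - 24195)/5 = -I*√965 ≈ -31.064*I)
J - d = 26199811/19849902 - (-1)*I*√965 = 26199811/19849902 + I*√965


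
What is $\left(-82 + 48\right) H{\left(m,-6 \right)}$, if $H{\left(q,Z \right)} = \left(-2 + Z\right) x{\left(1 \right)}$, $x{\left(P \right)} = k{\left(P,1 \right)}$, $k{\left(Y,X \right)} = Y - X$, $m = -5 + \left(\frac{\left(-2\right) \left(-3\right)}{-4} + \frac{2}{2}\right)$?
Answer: $0$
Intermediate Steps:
$m = - \frac{11}{2}$ ($m = -5 + \left(6 \left(- \frac{1}{4}\right) + 2 \cdot \frac{1}{2}\right) = -5 + \left(- \frac{3}{2} + 1\right) = -5 - \frac{1}{2} = - \frac{11}{2} \approx -5.5$)
$x{\left(P \right)} = -1 + P$ ($x{\left(P \right)} = P - 1 = -1 + P$)
$H{\left(q,Z \right)} = 0$ ($H{\left(q,Z \right)} = \left(-2 + Z\right) \left(-1 + 1\right) = \left(-2 + Z\right) 0 = 0$)
$\left(-82 + 48\right) H{\left(m,-6 \right)} = \left(-82 + 48\right) 0 = \left(-34\right) 0 = 0$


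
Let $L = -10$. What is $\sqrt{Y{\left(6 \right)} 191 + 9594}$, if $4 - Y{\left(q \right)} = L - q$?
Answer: $\sqrt{13414} \approx 115.82$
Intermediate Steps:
$Y{\left(q \right)} = 14 + q$ ($Y{\left(q \right)} = 4 - \left(-10 - q\right) = 4 + \left(10 + q\right) = 14 + q$)
$\sqrt{Y{\left(6 \right)} 191 + 9594} = \sqrt{\left(14 + 6\right) 191 + 9594} = \sqrt{20 \cdot 191 + 9594} = \sqrt{3820 + 9594} = \sqrt{13414}$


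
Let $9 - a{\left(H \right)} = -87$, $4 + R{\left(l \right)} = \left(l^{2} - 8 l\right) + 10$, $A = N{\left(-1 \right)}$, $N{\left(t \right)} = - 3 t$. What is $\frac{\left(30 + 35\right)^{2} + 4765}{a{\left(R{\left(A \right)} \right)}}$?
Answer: $\frac{4495}{48} \approx 93.646$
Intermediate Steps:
$A = 3$ ($A = \left(-3\right) \left(-1\right) = 3$)
$R{\left(l \right)} = 6 + l^{2} - 8 l$ ($R{\left(l \right)} = -4 + \left(\left(l^{2} - 8 l\right) + 10\right) = -4 + \left(10 + l^{2} - 8 l\right) = 6 + l^{2} - 8 l$)
$a{\left(H \right)} = 96$ ($a{\left(H \right)} = 9 - -87 = 9 + 87 = 96$)
$\frac{\left(30 + 35\right)^{2} + 4765}{a{\left(R{\left(A \right)} \right)}} = \frac{\left(30 + 35\right)^{2} + 4765}{96} = \left(65^{2} + 4765\right) \frac{1}{96} = \left(4225 + 4765\right) \frac{1}{96} = 8990 \cdot \frac{1}{96} = \frac{4495}{48}$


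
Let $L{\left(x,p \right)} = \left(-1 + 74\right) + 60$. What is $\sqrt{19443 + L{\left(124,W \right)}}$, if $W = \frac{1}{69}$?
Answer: $2 \sqrt{4894} \approx 139.91$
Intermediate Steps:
$W = \frac{1}{69} \approx 0.014493$
$L{\left(x,p \right)} = 133$ ($L{\left(x,p \right)} = 73 + 60 = 133$)
$\sqrt{19443 + L{\left(124,W \right)}} = \sqrt{19443 + 133} = \sqrt{19576} = 2 \sqrt{4894}$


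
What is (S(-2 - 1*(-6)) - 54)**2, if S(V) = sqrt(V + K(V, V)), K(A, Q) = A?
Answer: 2924 - 216*sqrt(2) ≈ 2618.5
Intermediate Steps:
S(V) = sqrt(2)*sqrt(V) (S(V) = sqrt(V + V) = sqrt(2*V) = sqrt(2)*sqrt(V))
(S(-2 - 1*(-6)) - 54)**2 = (sqrt(2)*sqrt(-2 - 1*(-6)) - 54)**2 = (sqrt(2)*sqrt(-2 + 6) - 54)**2 = (sqrt(2)*sqrt(4) - 54)**2 = (sqrt(2)*2 - 54)**2 = (2*sqrt(2) - 54)**2 = (-54 + 2*sqrt(2))**2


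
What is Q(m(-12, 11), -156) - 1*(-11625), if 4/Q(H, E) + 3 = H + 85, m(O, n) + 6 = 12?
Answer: 255751/22 ≈ 11625.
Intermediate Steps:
m(O, n) = 6 (m(O, n) = -6 + 12 = 6)
Q(H, E) = 4/(82 + H) (Q(H, E) = 4/(-3 + (H + 85)) = 4/(-3 + (85 + H)) = 4/(82 + H))
Q(m(-12, 11), -156) - 1*(-11625) = 4/(82 + 6) - 1*(-11625) = 4/88 + 11625 = 4*(1/88) + 11625 = 1/22 + 11625 = 255751/22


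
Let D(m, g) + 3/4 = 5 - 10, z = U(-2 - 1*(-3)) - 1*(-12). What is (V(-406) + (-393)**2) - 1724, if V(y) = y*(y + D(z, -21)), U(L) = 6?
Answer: 639791/2 ≈ 3.1990e+5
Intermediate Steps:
z = 18 (z = 6 - 1*(-12) = 6 + 12 = 18)
D(m, g) = -23/4 (D(m, g) = -3/4 + (5 - 10) = -3/4 - 5 = -23/4)
V(y) = y*(-23/4 + y) (V(y) = y*(y - 23/4) = y*(-23/4 + y))
(V(-406) + (-393)**2) - 1724 = ((1/4)*(-406)*(-23 + 4*(-406)) + (-393)**2) - 1724 = ((1/4)*(-406)*(-23 - 1624) + 154449) - 1724 = ((1/4)*(-406)*(-1647) + 154449) - 1724 = (334341/2 + 154449) - 1724 = 643239/2 - 1724 = 639791/2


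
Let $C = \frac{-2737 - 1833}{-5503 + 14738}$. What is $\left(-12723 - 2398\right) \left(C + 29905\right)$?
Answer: $- \frac{835187583141}{1847} \approx -4.5219 \cdot 10^{8}$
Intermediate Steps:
$C = - \frac{914}{1847}$ ($C = - \frac{4570}{9235} = \left(-4570\right) \frac{1}{9235} = - \frac{914}{1847} \approx -0.49486$)
$\left(-12723 - 2398\right) \left(C + 29905\right) = \left(-12723 - 2398\right) \left(- \frac{914}{1847} + 29905\right) = \left(-15121\right) \frac{55233621}{1847} = - \frac{835187583141}{1847}$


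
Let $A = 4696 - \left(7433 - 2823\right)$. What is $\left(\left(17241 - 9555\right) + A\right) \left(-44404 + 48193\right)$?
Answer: $29448108$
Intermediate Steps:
$A = 86$ ($A = 4696 - \left(7433 - 2823\right) = 4696 - 4610 = 86$)
$\left(\left(17241 - 9555\right) + A\right) \left(-44404 + 48193\right) = \left(\left(17241 - 9555\right) + 86\right) \left(-44404 + 48193\right) = \left(\left(17241 - 9555\right) + 86\right) 3789 = \left(7686 + 86\right) 3789 = 7772 \cdot 3789 = 29448108$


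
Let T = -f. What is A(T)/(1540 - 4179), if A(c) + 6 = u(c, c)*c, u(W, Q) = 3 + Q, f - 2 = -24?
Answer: -544/2639 ≈ -0.20614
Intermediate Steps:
f = -22 (f = 2 - 24 = -22)
T = 22 (T = -1*(-22) = 22)
A(c) = -6 + c*(3 + c) (A(c) = -6 + (3 + c)*c = -6 + c*(3 + c))
A(T)/(1540 - 4179) = (-6 + 22*(3 + 22))/(1540 - 4179) = (-6 + 22*25)/(-2639) = (-6 + 550)*(-1/2639) = 544*(-1/2639) = -544/2639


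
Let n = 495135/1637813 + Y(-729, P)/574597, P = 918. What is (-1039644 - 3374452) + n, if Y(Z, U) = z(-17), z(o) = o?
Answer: -4154027933536101882/941082436361 ≈ -4.4141e+6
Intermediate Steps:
Y(Z, U) = -17
n = 284475242774/941082436361 (n = 495135/1637813 - 17/574597 = 284475242774/941082436361 ≈ 0.30229)
(-1039644 - 3374452) + n = (-1039644 - 3374452) + 284475242774/941082436361 = -4414096 + 284475242774/941082436361 = -4154027933536101882/941082436361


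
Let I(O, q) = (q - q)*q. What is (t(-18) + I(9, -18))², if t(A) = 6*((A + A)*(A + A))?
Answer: 60466176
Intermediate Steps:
t(A) = 24*A² (t(A) = 6*((2*A)*(2*A)) = 6*(4*A²) = 24*A²)
I(O, q) = 0 (I(O, q) = 0*q = 0)
(t(-18) + I(9, -18))² = (24*(-18)² + 0)² = (24*324 + 0)² = (7776 + 0)² = 7776² = 60466176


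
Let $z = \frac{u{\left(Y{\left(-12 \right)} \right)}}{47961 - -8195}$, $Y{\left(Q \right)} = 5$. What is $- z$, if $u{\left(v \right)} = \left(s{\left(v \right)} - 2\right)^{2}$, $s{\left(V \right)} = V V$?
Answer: $- \frac{529}{56156} \approx -0.0094202$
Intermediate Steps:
$s{\left(V \right)} = V^{2}$
$u{\left(v \right)} = \left(-2 + v^{2}\right)^{2}$ ($u{\left(v \right)} = \left(v^{2} - 2\right)^{2} = \left(-2 + v^{2}\right)^{2}$)
$z = \frac{529}{56156}$ ($z = \frac{\left(-2 + 5^{2}\right)^{2}}{47961 - -8195} = \frac{\left(-2 + 25\right)^{2}}{47961 + 8195} = \frac{23^{2}}{56156} = 529 \cdot \frac{1}{56156} = \frac{529}{56156} \approx 0.0094202$)
$- z = \left(-1\right) \frac{529}{56156} = - \frac{529}{56156}$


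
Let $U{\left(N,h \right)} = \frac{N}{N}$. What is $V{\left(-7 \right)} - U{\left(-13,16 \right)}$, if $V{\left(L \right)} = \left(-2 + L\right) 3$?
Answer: $-28$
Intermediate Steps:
$V{\left(L \right)} = -6 + 3 L$
$U{\left(N,h \right)} = 1$
$V{\left(-7 \right)} - U{\left(-13,16 \right)} = \left(-6 + 3 \left(-7\right)\right) - 1 = \left(-6 - 21\right) - 1 = -27 - 1 = -28$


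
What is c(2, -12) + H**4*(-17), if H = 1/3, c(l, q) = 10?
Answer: 793/81 ≈ 9.7901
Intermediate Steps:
H = 1/3 (H = 1*(1/3) = 1/3 ≈ 0.33333)
c(2, -12) + H**4*(-17) = 10 + (1/3)**4*(-17) = 10 + (1/81)*(-17) = 10 - 17/81 = 793/81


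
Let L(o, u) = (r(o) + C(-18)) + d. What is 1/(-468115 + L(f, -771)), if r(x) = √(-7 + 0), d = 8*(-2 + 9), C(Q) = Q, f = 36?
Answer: -468077/219096077936 - I*√7/219096077936 ≈ -2.1364e-6 - 1.2076e-11*I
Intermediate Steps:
d = 56 (d = 8*7 = 56)
r(x) = I*√7 (r(x) = √(-7) = I*√7)
L(o, u) = 38 + I*√7 (L(o, u) = (I*√7 - 18) + 56 = (-18 + I*√7) + 56 = 38 + I*√7)
1/(-468115 + L(f, -771)) = 1/(-468115 + (38 + I*√7)) = 1/(-468077 + I*√7)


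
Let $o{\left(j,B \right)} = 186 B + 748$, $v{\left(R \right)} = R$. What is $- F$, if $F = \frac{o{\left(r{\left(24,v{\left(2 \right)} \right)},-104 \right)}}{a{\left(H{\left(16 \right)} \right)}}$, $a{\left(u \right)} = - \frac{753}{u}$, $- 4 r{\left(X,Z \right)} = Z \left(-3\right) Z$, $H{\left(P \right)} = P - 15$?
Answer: $- \frac{18596}{753} \approx -24.696$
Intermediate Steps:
$H{\left(P \right)} = -15 + P$ ($H{\left(P \right)} = P - 15 = -15 + P$)
$r{\left(X,Z \right)} = \frac{3 Z^{2}}{4}$ ($r{\left(X,Z \right)} = - \frac{Z \left(-3\right) Z}{4} = - \frac{- 3 Z Z}{4} = - \frac{\left(-3\right) Z^{2}}{4} = \frac{3 Z^{2}}{4}$)
$o{\left(j,B \right)} = 748 + 186 B$
$F = \frac{18596}{753}$ ($F = \frac{748 + 186 \left(-104\right)}{\left(-753\right) \frac{1}{-15 + 16}} = \frac{748 - 19344}{\left(-753\right) 1^{-1}} = - \frac{18596}{\left(-753\right) 1} = - \frac{18596}{-753} = \left(-18596\right) \left(- \frac{1}{753}\right) = \frac{18596}{753} \approx 24.696$)
$- F = \left(-1\right) \frac{18596}{753} = - \frac{18596}{753}$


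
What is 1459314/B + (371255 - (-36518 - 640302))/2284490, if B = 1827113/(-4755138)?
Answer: -3170524245671988641/834804275474 ≈ -3.7979e+6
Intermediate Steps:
B = -1827113/4755138 (B = 1827113*(-1/4755138) = -1827113/4755138 ≈ -0.38424)
1459314/B + (371255 - (-36518 - 640302))/2284490 = 1459314/(-1827113/4755138) + (371255 - (-36518 - 640302))/2284490 = 1459314*(-4755138/1827113) + (371255 - 1*(-676820))*(1/2284490) = -6939239455332/1827113 + (371255 + 676820)*(1/2284490) = -6939239455332/1827113 + 1048075*(1/2284490) = -6939239455332/1827113 + 209615/456898 = -3170524245671988641/834804275474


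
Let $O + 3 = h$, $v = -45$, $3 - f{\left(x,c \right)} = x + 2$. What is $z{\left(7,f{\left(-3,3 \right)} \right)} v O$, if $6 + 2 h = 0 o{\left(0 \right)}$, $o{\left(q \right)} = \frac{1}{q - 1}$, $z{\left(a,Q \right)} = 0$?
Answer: $0$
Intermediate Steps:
$f{\left(x,c \right)} = 1 - x$ ($f{\left(x,c \right)} = 3 - \left(x + 2\right) = 3 - \left(2 + x\right) = 1 - x$)
$o{\left(q \right)} = \frac{1}{-1 + q}$
$h = -3$ ($h = -3 + \frac{0 \frac{1}{-1 + 0}}{2} = -3 + \frac{0 \frac{1}{-1}}{2} = -3 + \frac{0 \left(-1\right)}{2} = -3 + \frac{1}{2} \cdot 0 = -3 + 0 = -3$)
$O = -6$ ($O = -3 - 3 = -6$)
$z{\left(7,f{\left(-3,3 \right)} \right)} v O = 0 \left(-45\right) \left(-6\right) = 0 \left(-6\right) = 0$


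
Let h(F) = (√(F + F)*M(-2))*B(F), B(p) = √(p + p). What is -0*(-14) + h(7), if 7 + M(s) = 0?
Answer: -98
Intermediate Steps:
M(s) = -7 (M(s) = -7 + 0 = -7)
B(p) = √2*√p (B(p) = √(2*p) = √2*√p)
h(F) = -14*F (h(F) = (√(F + F)*(-7))*(√2*√F) = (√(2*F)*(-7))*(√2*√F) = ((√2*√F)*(-7))*(√2*√F) = (-7*√2*√F)*(√2*√F) = -14*F)
-0*(-14) + h(7) = -0*(-14) - 14*7 = -59*0 - 98 = 0 - 98 = -98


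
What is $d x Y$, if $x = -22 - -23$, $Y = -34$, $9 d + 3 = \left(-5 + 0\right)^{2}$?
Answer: $- \frac{748}{9} \approx -83.111$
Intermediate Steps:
$d = \frac{22}{9}$ ($d = - \frac{1}{3} + \frac{\left(-5 + 0\right)^{2}}{9} = - \frac{1}{3} + \frac{\left(-5\right)^{2}}{9} = - \frac{1}{3} + \frac{1}{9} \cdot 25 = - \frac{1}{3} + \frac{25}{9} = \frac{22}{9} \approx 2.4444$)
$x = 1$ ($x = -22 + 23 = 1$)
$d x Y = \frac{22}{9} \cdot 1 \left(-34\right) = \frac{22}{9} \left(-34\right) = - \frac{748}{9}$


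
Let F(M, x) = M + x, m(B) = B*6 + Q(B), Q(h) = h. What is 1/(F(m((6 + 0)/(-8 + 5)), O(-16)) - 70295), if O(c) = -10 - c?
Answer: -1/70303 ≈ -1.4224e-5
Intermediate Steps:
m(B) = 7*B (m(B) = B*6 + B = 6*B + B = 7*B)
1/(F(m((6 + 0)/(-8 + 5)), O(-16)) - 70295) = 1/((7*((6 + 0)/(-8 + 5)) + (-10 - 1*(-16))) - 70295) = 1/((7*(6/(-3)) + (-10 + 16)) - 70295) = 1/((7*(6*(-⅓)) + 6) - 70295) = 1/((7*(-2) + 6) - 70295) = 1/((-14 + 6) - 70295) = 1/(-8 - 70295) = 1/(-70303) = -1/70303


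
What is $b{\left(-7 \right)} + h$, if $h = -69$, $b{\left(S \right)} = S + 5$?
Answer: $-71$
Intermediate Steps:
$b{\left(S \right)} = 5 + S$
$b{\left(-7 \right)} + h = \left(5 - 7\right) - 69 = -2 - 69 = -71$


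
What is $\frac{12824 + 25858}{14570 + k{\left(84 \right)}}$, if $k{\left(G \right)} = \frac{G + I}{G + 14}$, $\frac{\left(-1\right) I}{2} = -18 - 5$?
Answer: $\frac{1895418}{713995} \approx 2.6547$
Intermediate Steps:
$I = 46$ ($I = - 2 \left(-18 - 5\right) = \left(-2\right) \left(-23\right) = 46$)
$k{\left(G \right)} = \frac{46 + G}{14 + G}$ ($k{\left(G \right)} = \frac{G + 46}{G + 14} = \frac{46 + G}{14 + G}$)
$\frac{12824 + 25858}{14570 + k{\left(84 \right)}} = \frac{12824 + 25858}{14570 + \frac{46 + 84}{14 + 84}} = \frac{38682}{14570 + \frac{1}{98} \cdot 130} = \frac{38682}{14570 + \frac{65}{49}} = \frac{38682}{\frac{713995}{49}} = 38682 \cdot \frac{49}{713995} = \frac{1895418}{713995}$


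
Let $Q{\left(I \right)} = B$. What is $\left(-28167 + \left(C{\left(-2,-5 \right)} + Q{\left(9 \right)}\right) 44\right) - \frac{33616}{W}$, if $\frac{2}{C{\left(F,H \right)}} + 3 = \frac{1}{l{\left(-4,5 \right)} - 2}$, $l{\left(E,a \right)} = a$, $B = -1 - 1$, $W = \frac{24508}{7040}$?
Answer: $- \frac{21134976}{557} \approx -37944.0$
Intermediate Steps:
$W = \frac{557}{160}$ ($W = 24508 \cdot \frac{1}{7040} = \frac{557}{160} \approx 3.4813$)
$B = -2$ ($B = -1 - 1 = -2$)
$Q{\left(I \right)} = -2$
$C{\left(F,H \right)} = - \frac{3}{4}$ ($C{\left(F,H \right)} = \frac{2}{-3 + \frac{1}{5 - 2}} = \frac{2}{-3 + \frac{1}{3}} = \frac{2}{- \frac{8}{3}} = 2 \left(- \frac{3}{8}\right) = - \frac{3}{4}$)
$\left(-28167 + \left(C{\left(-2,-5 \right)} + Q{\left(9 \right)}\right) 44\right) - \frac{33616}{W} = \left(-28167 + \left(- \frac{3}{4} - 2\right) 44\right) - \frac{33616}{\frac{557}{160}} = \left(-28167 - 121\right) - \frac{5378560}{557} = -28288 - \frac{5378560}{557} = - \frac{21134976}{557}$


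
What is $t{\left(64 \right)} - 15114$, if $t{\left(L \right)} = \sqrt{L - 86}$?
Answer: $-15114 + i \sqrt{22} \approx -15114.0 + 4.6904 i$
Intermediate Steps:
$t{\left(L \right)} = \sqrt{-86 + L}$
$t{\left(64 \right)} - 15114 = \sqrt{-86 + 64} - 15114 = \sqrt{-22} - 15114 = i \sqrt{22} - 15114 = -15114 + i \sqrt{22}$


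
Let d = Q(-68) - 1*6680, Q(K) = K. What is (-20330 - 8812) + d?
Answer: -35890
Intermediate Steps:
d = -6748 (d = -68 - 1*6680 = -68 - 6680 = -6748)
(-20330 - 8812) + d = (-20330 - 8812) - 6748 = -29142 - 6748 = -35890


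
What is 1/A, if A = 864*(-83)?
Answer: -1/71712 ≈ -1.3945e-5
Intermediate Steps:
A = -71712
1/A = 1/(-71712) = -1/71712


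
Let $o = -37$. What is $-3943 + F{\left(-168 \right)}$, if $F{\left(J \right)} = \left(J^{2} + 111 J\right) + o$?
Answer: $5596$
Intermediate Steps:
$F{\left(J \right)} = -37 + J^{2} + 111 J$ ($F{\left(J \right)} = \left(J^{2} + 111 J\right) - 37 = -37 + J^{2} + 111 J$)
$-3943 + F{\left(-168 \right)} = -3943 + \left(-37 + \left(-168\right)^{2} + 111 \left(-168\right)\right) = -3943 - -9539 = -3943 + 9539 = 5596$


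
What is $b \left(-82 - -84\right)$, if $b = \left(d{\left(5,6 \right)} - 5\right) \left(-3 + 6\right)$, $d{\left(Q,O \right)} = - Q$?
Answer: $-60$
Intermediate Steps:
$b = -30$ ($b = \left(\left(-1\right) 5 - 5\right) \left(-3 + 6\right) = \left(-5 - 5\right) 3 = \left(-10\right) 3 = -30$)
$b \left(-82 - -84\right) = - 30 \left(-82 - -84\right) = - 30 \left(-82 + 84\right) = \left(-30\right) 2 = -60$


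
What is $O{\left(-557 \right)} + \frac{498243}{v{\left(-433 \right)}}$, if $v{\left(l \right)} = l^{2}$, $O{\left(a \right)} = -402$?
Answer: $- \frac{74872335}{187489} \approx -399.34$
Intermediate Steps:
$O{\left(-557 \right)} + \frac{498243}{v{\left(-433 \right)}} = -402 + \frac{498243}{\left(-433\right)^{2}} = -402 + \frac{498243}{187489} = - \frac{74872335}{187489}$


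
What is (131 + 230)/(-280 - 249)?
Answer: -361/529 ≈ -0.68242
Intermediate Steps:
(131 + 230)/(-280 - 249) = 361/(-529) = 361*(-1/529) = -361/529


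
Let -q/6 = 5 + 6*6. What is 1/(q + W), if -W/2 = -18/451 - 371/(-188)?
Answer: -42394/10592861 ≈ -0.0040021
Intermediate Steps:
q = -246 (q = -6*(5 + 6*6) = -6*(5 + 36) = -6*41 = -246)
W = -163937/42394 (W = -2*(-18/451 - 371/(-188)) = -2*(-18*1/451 - 371*(-1/188)) = -2*(-18/451 + 371/188) = -2*163937/84788 = -163937/42394 ≈ -3.8670)
1/(q + W) = 1/(-246 - 163937/42394) = 1/(-10592861/42394) = -42394/10592861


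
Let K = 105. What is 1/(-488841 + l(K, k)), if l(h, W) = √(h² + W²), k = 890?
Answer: -488841/238964720156 - 25*√1285/238964720156 ≈ -2.0494e-6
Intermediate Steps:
l(h, W) = √(W² + h²)
1/(-488841 + l(K, k)) = 1/(-488841 + √(890² + 105²)) = 1/(-488841 + √(792100 + 11025)) = 1/(-488841 + √803125) = 1/(-488841 + 25*√1285)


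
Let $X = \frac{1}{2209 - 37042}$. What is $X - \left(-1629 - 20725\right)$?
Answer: $\frac{778656881}{34833} \approx 22354.0$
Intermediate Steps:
$X = - \frac{1}{34833}$ ($X = \frac{1}{-34833} = - \frac{1}{34833} \approx -2.8708 \cdot 10^{-5}$)
$X - \left(-1629 - 20725\right) = - \frac{1}{34833} - \left(-1629 - 20725\right) = - \frac{1}{34833} - -22354 = - \frac{1}{34833} + 22354 = \frac{778656881}{34833}$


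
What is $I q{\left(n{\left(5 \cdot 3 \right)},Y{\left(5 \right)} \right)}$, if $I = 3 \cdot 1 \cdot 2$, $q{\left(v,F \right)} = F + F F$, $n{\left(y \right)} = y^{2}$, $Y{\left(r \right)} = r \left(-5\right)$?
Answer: $3600$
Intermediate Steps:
$Y{\left(r \right)} = - 5 r$
$q{\left(v,F \right)} = F + F^{2}$
$I = 6$ ($I = 3 \cdot 2 = 6$)
$I q{\left(n{\left(5 \cdot 3 \right)},Y{\left(5 \right)} \right)} = 6 \left(-5\right) 5 \left(1 - 25\right) = 6 \left(- 25 \left(1 - 25\right)\right) = 6 \left(\left(-25\right) \left(-24\right)\right) = 6 \cdot 600 = 3600$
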